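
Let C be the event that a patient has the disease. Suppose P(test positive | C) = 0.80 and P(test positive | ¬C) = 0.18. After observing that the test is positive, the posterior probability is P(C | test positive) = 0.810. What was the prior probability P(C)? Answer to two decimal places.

P(C) = 0.49

Bayes' rule in odds form gives O(C|E) = O(C)·[P(E|C)/P(E|¬C)], hence O(C) = O(C|E)/LR.
Posterior odds = 0.810/(1−0.810) = 4.2632. LR = 0.80/0.18 = 4.4444.
Prior odds = 4.2632/4.4444 = 0.9592, so P(C) = 0.9592/(1+0.9592) ≈ 0.49.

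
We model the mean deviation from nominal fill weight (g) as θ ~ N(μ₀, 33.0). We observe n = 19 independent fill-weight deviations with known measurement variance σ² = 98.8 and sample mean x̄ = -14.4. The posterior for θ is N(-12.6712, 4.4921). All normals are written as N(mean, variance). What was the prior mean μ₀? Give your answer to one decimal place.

With known observation variance, the Normal–Normal posterior has precision τ_n = τ₀ + n/σ² and mean μ_n = (τ₀μ₀ + (n/σ²)x̄)/τ_n.
Here τ₀ = 1/33.0 = 0.030303 and τ_data = 19/98.8 = 0.192308, so τ_n = 0.222611.
Rearranging for μ₀: μ₀ = (μ_n·τ_n − τ_data·x̄)/τ₀ = (-12.6712·0.222611 − 0.192308·-14.4) / 0.030303 = -0.051513/0.030303 ≈ -1.7.

μ₀ = -1.7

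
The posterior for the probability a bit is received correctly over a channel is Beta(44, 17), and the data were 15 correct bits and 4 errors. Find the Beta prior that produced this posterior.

Under Beta–binomial conjugacy the posterior parameters are (a+s, b+f).
Subtract the data counts: 44−15=29, 17−4=13.

Beta(29, 13)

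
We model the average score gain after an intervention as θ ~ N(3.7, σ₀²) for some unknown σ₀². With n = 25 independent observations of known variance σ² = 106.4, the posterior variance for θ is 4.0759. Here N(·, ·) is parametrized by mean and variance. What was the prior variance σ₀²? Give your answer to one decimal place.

For the Normal–Normal model with known σ², precisions add: τ_n = τ₀ + n/σ².
So 1/σ₀² = 1/4.0759 − 25/106.4 = 0.245345 − 0.234962 = 0.010383.
Hence σ₀² = 1/0.010383 ≈ 96.3.

σ₀² = 96.3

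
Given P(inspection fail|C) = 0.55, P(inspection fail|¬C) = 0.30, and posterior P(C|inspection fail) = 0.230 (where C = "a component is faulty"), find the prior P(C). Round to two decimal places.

In odds form, posterior odds = prior odds × likelihood ratio, so prior odds = posterior odds ÷ LR.
Posterior odds = 0.230/(1−0.230) = 0.2987. LR = 0.55/0.30 = 1.8333.
Prior odds = 0.2987/1.8333 = 0.1629, so P(C) = 0.1629/(1+0.1629) ≈ 0.14.

P(C) = 0.14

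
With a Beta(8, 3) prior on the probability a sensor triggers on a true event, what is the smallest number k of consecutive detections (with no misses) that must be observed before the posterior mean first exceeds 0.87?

After k detections and 0 misses the posterior is Beta(8+k, 3), with mean (8+k)/(8+3+k).
Set (8+k)/(11+k) > 0.87 and solve: k > (0.87·11 − 8)/(1 − 0.87) = 12.077.
The smallest integer exceeding 12.077 is 13, and checking k=13: (21)/(24) = 0.8750 > 0.87.

k = 13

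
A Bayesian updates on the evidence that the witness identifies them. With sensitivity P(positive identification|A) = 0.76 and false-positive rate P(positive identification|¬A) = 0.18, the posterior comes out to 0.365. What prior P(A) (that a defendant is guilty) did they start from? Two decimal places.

P(A) = 0.12

In odds form, posterior odds = prior odds × likelihood ratio, so prior odds = posterior odds ÷ LR.
Posterior odds = 0.365/(1−0.365) = 0.5748. LR = 0.76/0.18 = 4.2222.
Prior odds = 0.5748/4.2222 = 0.1361, so P(A) = 0.1361/(1+0.1361) ≈ 0.12.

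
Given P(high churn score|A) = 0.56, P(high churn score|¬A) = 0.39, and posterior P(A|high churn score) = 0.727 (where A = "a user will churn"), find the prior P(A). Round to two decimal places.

Bayes' rule in odds form gives O(A|E) = O(A)·[P(E|A)/P(E|¬A)], hence O(A) = O(A|E)/LR.
Posterior odds = 0.727/(1−0.727) = 2.6630. LR = 0.56/0.39 = 1.4359.
Prior odds = 2.6630/1.4359 = 1.8546, so P(A) = 1.8546/(1+1.8546) ≈ 0.65.

P(A) = 0.65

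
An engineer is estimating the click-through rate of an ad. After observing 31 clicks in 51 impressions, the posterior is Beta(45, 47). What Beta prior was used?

Beta(14, 27)

Beta is conjugate to the binomial likelihood: posterior = Beta(α+s, β+f).
So α = 45 − 31 = 14 and β = 47 − 20 = 27.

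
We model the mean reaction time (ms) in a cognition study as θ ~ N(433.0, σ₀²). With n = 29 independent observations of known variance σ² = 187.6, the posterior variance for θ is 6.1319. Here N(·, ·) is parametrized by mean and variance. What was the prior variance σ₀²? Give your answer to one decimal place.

σ₀² = 117.7

Posterior precision equals prior precision plus data precision: 1/σ_n² = 1/σ₀² + n/σ².
So 1/σ₀² = 1/6.1319 − 29/187.6 = 0.163082 − 0.154584 = 0.008498.
Hence σ₀² = 1/0.008498 ≈ 117.7.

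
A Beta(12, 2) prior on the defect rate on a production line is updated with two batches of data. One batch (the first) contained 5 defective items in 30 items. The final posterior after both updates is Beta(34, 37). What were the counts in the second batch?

17 defective items and 10 good items

Sequential conjugate updates are equivalent to a single update on the pooled data, so total successes = posterior α − prior α and total failures = posterior β − prior β.
Total across both batches: 34−12=22 defective items, 37−2=35 good items.
Subtract the first batch: 22−5=17 defective items and 35−25=10 good items.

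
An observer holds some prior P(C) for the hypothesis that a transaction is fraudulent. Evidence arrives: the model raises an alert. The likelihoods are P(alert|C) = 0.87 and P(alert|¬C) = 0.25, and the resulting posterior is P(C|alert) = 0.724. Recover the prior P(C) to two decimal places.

In odds form, posterior odds = prior odds × likelihood ratio, so prior odds = posterior odds ÷ LR.
Posterior odds = 0.724/(1−0.724) = 2.6232. LR = 0.87/0.25 = 3.4800.
Prior odds = 2.6232/3.4800 = 0.7538, so P(C) = 0.7538/(1+0.7538) ≈ 0.43.

P(C) = 0.43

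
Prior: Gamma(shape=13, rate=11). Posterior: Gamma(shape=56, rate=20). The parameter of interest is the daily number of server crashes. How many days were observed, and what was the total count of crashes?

A Gamma(α, β) prior (rate parametrization) on a Poisson rate with n observations summing to S gives posterior Gamma(α+S, β+n).
Matching: Σxᵢ = 56 − 13 = 43 and n = 20 − 11 = 9.

n = 9 days with total 43 crashes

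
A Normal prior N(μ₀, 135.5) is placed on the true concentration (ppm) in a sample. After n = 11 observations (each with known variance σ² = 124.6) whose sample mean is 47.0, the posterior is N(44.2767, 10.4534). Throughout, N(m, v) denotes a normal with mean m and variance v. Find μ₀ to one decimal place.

μ₀ = 11.7

With known observation variance, the Normal–Normal posterior has precision τ_n = τ₀ + n/σ² and mean μ_n = (τ₀μ₀ + (n/σ²)x̄)/τ_n.
Here τ₀ = 1/135.5 = 0.007380 and τ_data = 11/124.6 = 0.088283, so τ_n = 0.095663.
Rearranging for μ₀: μ₀ = (μ_n·τ_n − τ_data·x̄)/τ₀ = (44.2767·0.095663 − 0.088283·47.0) / 0.007380 = 0.086341/0.007380 ≈ 11.7.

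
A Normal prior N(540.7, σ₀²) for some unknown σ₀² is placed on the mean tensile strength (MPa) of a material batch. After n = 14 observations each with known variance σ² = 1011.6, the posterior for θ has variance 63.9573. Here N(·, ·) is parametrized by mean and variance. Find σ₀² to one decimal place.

σ₀² = 556.8

Posterior precision equals prior precision plus data precision: 1/σ_n² = 1/σ₀² + n/σ².
So 1/σ₀² = 1/63.9573 − 14/1011.6 = 0.015635 − 0.013839 = 0.001796.
Hence σ₀² = 1/0.001796 ≈ 556.8.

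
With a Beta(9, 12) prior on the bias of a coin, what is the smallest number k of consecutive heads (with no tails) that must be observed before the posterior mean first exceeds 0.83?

After k heads and 0 tails the posterior is Beta(9+k, 12), with mean (9+k)/(9+12+k).
Set (9+k)/(21+k) > 0.83 and solve: k > (0.83·21 − 9)/(1 − 0.83) = 49.588.
The smallest integer exceeding 49.588 is 50.

k = 50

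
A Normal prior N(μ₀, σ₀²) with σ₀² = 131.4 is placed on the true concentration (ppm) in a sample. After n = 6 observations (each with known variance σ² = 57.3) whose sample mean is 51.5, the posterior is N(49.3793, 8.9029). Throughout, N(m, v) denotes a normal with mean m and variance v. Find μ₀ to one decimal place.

μ₀ = 20.2

The posterior mean is a precision-weighted average: μ_n = (τ₀μ₀ + τ_data·x̄)/(τ₀+τ_data), with τ₀=1/σ₀² and τ_data=n/σ².
Here τ₀ = 1/131.4 = 0.007610 and τ_data = 6/57.3 = 0.104712, so τ_n = 0.112322.
Rearranging for μ₀: μ₀ = (μ_n·τ_n − τ_data·x̄)/τ₀ = (49.3793·0.112322 − 0.104712·51.5) / 0.007610 = 0.153714/0.007610 ≈ 20.2.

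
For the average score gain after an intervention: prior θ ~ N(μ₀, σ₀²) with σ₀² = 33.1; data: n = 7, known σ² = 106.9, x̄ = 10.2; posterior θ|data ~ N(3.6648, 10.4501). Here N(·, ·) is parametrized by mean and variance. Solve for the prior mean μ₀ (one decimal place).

With known observation variance, the Normal–Normal posterior has precision τ_n = τ₀ + n/σ² and mean μ_n = (τ₀μ₀ + (n/σ²)x̄)/τ_n.
Here τ₀ = 1/33.1 = 0.030211 and τ_data = 7/106.9 = 0.065482, so τ_n = 0.095693.
Rearranging for μ₀: μ₀ = (μ_n·τ_n − τ_data·x̄)/τ₀ = (3.6648·0.095693 − 0.065482·10.2) / 0.030211 = -0.317221/0.030211 ≈ -10.5.

μ₀ = -10.5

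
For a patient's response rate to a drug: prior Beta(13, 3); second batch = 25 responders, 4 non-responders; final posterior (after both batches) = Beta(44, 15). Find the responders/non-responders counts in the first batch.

Sequential conjugate updates are equivalent to a single update on the pooled data, so total successes = posterior α − prior α and total failures = posterior β − prior β.
Total across both batches: 44−13=31 responders, 15−3=12 non-responders.
Subtract the second batch: 31−25=6 responders and 12−4=8 non-responders.

6 responders and 8 non-responders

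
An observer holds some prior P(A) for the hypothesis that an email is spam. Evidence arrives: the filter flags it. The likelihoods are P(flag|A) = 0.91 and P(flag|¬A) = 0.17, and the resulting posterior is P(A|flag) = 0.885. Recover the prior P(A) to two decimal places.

In odds form, posterior odds = prior odds × likelihood ratio, so prior odds = posterior odds ÷ LR.
Posterior odds = 0.885/(1−0.885) = 7.6957. LR = 0.91/0.17 = 5.3529.
Prior odds = 7.6957/5.3529 = 1.4377, so P(A) = 1.4377/(1+1.4377) ≈ 0.59.

P(A) = 0.59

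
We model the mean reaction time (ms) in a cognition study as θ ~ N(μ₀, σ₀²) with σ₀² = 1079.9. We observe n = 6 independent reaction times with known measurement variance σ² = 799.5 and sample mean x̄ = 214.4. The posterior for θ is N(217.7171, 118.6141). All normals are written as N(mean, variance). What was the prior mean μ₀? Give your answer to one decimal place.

μ₀ = 244.6

With known observation variance, the Normal–Normal posterior has precision τ_n = τ₀ + n/σ² and mean μ_n = (τ₀μ₀ + (n/σ²)x̄)/τ_n.
Here τ₀ = 1/1079.9 = 0.000926 and τ_data = 6/799.5 = 0.007505, so τ_n = 0.008431.
Rearranging for μ₀: μ₀ = (μ_n·τ_n − τ_data·x̄)/τ₀ = (217.7171·0.008431 − 0.007505·214.4) / 0.000926 = 0.226501/0.000926 ≈ 244.6.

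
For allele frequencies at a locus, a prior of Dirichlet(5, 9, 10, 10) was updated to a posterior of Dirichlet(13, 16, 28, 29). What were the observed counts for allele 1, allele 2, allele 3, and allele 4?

counts (8, 7, 18, 19)

For a Dirichlet(α) prior with multinomial counts c, the posterior is Dirichlet(α + c) componentwise.
Counts are posterior − prior componentwise: 13−5=8, 16−9=7, 28−10=18, 29−10=19.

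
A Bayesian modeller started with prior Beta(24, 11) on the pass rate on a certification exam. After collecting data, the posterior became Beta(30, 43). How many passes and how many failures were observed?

6 passes and 32 failures

Beta is conjugate to the binomial likelihood: posterior = Beta(a+s, b+f).
Match parameters: s=30−24=6, f=43−11=32.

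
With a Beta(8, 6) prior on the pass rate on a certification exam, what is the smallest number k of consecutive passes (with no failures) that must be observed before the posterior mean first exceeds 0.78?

k = 14

After k passes and 0 failures the posterior is Beta(8+k, 6), with mean (8+k)/(8+6+k).
Set (8+k)/(14+k) > 0.78 and solve: k > (0.78·14 − 8)/(1 − 0.78) = 13.273.
The smallest integer exceeding 13.273 is 14.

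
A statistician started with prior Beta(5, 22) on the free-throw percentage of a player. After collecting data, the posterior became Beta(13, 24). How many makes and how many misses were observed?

Beta is conjugate to the binomial likelihood: posterior = Beta(α+s, β+f).
So s = 13 − 5 = 8 and f = 24 − 22 = 2.

8 makes and 2 misses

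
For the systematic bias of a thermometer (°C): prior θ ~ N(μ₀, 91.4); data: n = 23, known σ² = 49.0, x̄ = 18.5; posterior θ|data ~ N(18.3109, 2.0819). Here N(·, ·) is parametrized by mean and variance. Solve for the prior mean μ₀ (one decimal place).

The posterior mean is a precision-weighted average: μ_n = (τ₀μ₀ + τ_data·x̄)/(τ₀+τ_data), with τ₀=1/σ₀² and τ_data=n/σ².
Here τ₀ = 1/91.4 = 0.010941 and τ_data = 23/49.0 = 0.469388, so τ_n = 0.480329.
Rearranging for μ₀: μ₀ = (μ_n·τ_n − τ_data·x̄)/τ₀ = (18.3109·0.480329 − 0.469388·18.5) / 0.010941 = 0.111578/0.010941 ≈ 10.2.

μ₀ = 10.2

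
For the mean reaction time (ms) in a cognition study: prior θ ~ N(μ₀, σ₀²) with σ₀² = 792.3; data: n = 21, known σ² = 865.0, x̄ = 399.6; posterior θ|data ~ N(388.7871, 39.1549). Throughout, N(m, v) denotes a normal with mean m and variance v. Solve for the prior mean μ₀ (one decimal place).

With known observation variance, the Normal–Normal posterior has precision τ_n = τ₀ + n/σ² and mean μ_n = (τ₀μ₀ + (n/σ²)x̄)/τ_n.
Here τ₀ = 1/792.3 = 0.001262 and τ_data = 21/865.0 = 0.024277, so τ_n = 0.025539.
Rearranging for μ₀: μ₀ = (μ_n·τ_n − τ_data·x̄)/τ₀ = (388.7871·0.025539 − 0.024277·399.6) / 0.001262 = 0.228145/0.001262 ≈ 180.8.

μ₀ = 180.8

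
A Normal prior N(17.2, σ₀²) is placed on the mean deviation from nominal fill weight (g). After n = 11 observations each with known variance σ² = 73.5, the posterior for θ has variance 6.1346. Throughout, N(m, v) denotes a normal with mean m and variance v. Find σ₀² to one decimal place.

σ₀² = 74.9

Posterior precision equals prior precision plus data precision: 1/σ_n² = 1/σ₀² + n/σ².
So 1/σ₀² = 1/6.1346 − 11/73.5 = 0.163010 − 0.149660 = 0.013350.
Hence σ₀² = 1/0.013350 ≈ 74.9.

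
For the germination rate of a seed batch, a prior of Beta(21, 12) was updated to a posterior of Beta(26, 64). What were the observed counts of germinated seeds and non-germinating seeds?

A Beta(a, b) prior with s successes and f failures in binomial data gives a Beta(a+s, b+f) posterior.
So s = 26 − 21 = 5 and f = 64 − 12 = 52.

5 germinated seeds and 52 non-germinating seeds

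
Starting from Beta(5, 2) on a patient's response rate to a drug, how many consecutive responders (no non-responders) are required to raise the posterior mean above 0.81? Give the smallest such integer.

After k responders and 0 non-responders the posterior is Beta(5+k, 2), with mean (5+k)/(5+2+k).
Set (5+k)/(7+k) > 0.81 and solve: k > (0.81·7 − 5)/(1 − 0.81) = 3.526.
The smallest integer exceeding 3.526 is 4, and checking k=4: (9)/(11) = 0.8182 > 0.81.

k = 4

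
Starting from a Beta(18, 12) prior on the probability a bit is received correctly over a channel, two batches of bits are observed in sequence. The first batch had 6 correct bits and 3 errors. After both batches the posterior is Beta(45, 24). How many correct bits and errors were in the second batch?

21 correct bits and 9 errors

Sequential conjugate updates are equivalent to a single update on the pooled data, so total successes = posterior α − prior α and total failures = posterior β − prior β.
Total across both batches: 45−18=27 correct bits, 24−12=12 errors.
Subtract the first batch: 27−6=21 correct bits and 12−3=9 errors.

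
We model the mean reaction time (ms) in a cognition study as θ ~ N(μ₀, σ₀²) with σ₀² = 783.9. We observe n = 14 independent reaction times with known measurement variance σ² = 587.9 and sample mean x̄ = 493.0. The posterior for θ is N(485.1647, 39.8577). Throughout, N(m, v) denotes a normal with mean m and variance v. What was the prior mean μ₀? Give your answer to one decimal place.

With known observation variance, the Normal–Normal posterior has precision τ_n = τ₀ + n/σ² and mean μ_n = (τ₀μ₀ + (n/σ²)x̄)/τ_n.
Here τ₀ = 1/783.9 = 0.001276 and τ_data = 14/587.9 = 0.023814, so τ_n = 0.025090.
Rearranging for μ₀: μ₀ = (μ_n·τ_n − τ_data·x̄)/τ₀ = (485.1647·0.025090 − 0.023814·493.0) / 0.001276 = 0.432480/0.001276 ≈ 338.9.

μ₀ = 338.9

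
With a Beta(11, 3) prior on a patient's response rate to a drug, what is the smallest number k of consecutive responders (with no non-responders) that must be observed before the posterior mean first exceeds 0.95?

k = 47

After k responders and 0 non-responders the posterior is Beta(11+k, 3), with mean (11+k)/(11+3+k).
Set (11+k)/(14+k) > 0.95 and solve: k > (0.95·14 − 11)/(1 − 0.95) = 46.000.
The smallest integer exceeding 46.000 is 47, and checking k=47: (58)/(61) = 0.9508 > 0.95.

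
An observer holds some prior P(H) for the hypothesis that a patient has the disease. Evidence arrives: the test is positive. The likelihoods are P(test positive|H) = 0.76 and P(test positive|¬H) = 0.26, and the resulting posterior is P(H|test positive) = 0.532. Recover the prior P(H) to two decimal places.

P(H) = 0.28

In odds form, posterior odds = prior odds × likelihood ratio, so prior odds = posterior odds ÷ LR.
Posterior odds = 0.532/(1−0.532) = 1.1368. LR = 0.76/0.26 = 2.9231.
Prior odds = 1.1368/2.9231 = 0.3889, so P(H) = 0.3889/(1+0.3889) ≈ 0.28.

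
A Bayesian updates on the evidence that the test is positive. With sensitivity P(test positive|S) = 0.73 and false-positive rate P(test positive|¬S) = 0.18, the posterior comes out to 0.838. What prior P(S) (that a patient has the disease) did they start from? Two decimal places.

P(S) = 0.56

Bayes' rule in odds form gives O(S|E) = O(S)·[P(E|S)/P(E|¬S)], hence O(S) = O(S|E)/LR.
Posterior odds = 0.838/(1−0.838) = 5.1728. LR = 0.73/0.18 = 4.0556.
Prior odds = 5.1728/4.0556 = 1.2755, so P(S) = 1.2755/(1+1.2755) ≈ 0.56.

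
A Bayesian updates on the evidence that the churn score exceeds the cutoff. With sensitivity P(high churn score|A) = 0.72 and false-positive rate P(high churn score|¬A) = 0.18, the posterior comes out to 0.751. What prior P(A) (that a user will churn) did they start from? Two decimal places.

Bayes' rule in odds form gives O(A|E) = O(A)·[P(E|A)/P(E|¬A)], hence O(A) = O(A|E)/LR.
Posterior odds = 0.751/(1−0.751) = 3.0161. LR = 0.72/0.18 = 4.0000.
Prior odds = 3.0161/4.0000 = 0.7540, so P(A) = 0.7540/(1+0.7540) ≈ 0.43.

P(A) = 0.43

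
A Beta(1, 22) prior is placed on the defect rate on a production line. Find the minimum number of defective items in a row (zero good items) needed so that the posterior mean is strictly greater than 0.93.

After k defective items and 0 good items the posterior is Beta(1+k, 22), with mean (1+k)/(1+22+k).
Set (1+k)/(23+k) > 0.93 and solve: k > (0.93·23 − 1)/(1 − 0.93) = 291.286.
The smallest integer exceeding 291.286 is 292.

k = 292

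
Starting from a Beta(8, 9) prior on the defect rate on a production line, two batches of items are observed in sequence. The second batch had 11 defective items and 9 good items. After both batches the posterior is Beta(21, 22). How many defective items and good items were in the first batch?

2 defective items and 4 good items

Sequential conjugate updates are equivalent to a single update on the pooled data, so total successes = posterior α − prior α and total failures = posterior β − prior β.
Total across both batches: 21−8=13 defective items, 22−9=13 good items.
Subtract the second batch: 13−11=2 defective items and 13−9=4 good items.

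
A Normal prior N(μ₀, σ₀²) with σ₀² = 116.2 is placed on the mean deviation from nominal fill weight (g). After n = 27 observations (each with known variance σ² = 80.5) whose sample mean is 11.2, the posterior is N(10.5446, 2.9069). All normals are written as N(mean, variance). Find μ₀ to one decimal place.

With known observation variance, the Normal–Normal posterior has precision τ_n = τ₀ + n/σ² and mean μ_n = (τ₀μ₀ + (n/σ²)x̄)/τ_n.
Here τ₀ = 1/116.2 = 0.008606 and τ_data = 27/80.5 = 0.335404, so τ_n = 0.344010.
Rearranging for μ₀: μ₀ = (μ_n·τ_n − τ_data·x̄)/τ₀ = (10.5446·0.344010 − 0.335404·11.2) / 0.008606 = -0.129077/0.008606 ≈ -15.0.

μ₀ = -15.0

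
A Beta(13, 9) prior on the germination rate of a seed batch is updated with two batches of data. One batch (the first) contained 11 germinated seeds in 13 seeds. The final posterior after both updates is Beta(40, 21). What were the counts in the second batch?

16 germinated seeds and 10 non-germinating seeds

Sequential conjugate updates are equivalent to a single update on the pooled data, so total successes = posterior α − prior α and total failures = posterior β − prior β.
Total across both batches: 40−13=27 germinated seeds, 21−9=12 non-germinating seeds.
Subtract the first batch: 27−11=16 germinated seeds and 12−2=10 non-germinating seeds.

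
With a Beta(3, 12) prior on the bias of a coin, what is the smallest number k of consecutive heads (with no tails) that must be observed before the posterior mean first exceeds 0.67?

After k heads and 0 tails the posterior is Beta(3+k, 12), with mean (3+k)/(3+12+k).
Set (3+k)/(15+k) > 0.67 and solve: k > (0.67·15 − 3)/(1 − 0.67) = 21.364.
The smallest integer exceeding 21.364 is 22, and checking k=22: (25)/(37) = 0.6757 > 0.67.

k = 22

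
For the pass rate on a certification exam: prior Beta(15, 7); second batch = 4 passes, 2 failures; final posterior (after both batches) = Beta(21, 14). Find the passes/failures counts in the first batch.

Because Beta–binomial updating is additive in the counts, the combined data contributed (α_post−α_prior, β_post−β_prior) successes and failures.
Total across both batches: 21−15=6 passes, 14−7=7 failures.
Subtract the second batch: 6−4=2 passes and 7−2=5 failures.

2 passes and 5 failures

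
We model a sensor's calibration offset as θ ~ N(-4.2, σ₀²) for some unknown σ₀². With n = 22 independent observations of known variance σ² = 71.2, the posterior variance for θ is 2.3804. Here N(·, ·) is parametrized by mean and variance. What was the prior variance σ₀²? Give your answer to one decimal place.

σ₀² = 9.0

For the Normal–Normal model with known σ², precisions add: τ_n = τ₀ + n/σ².
So 1/σ₀² = 1/2.3804 − 22/71.2 = 0.420097 − 0.308989 = 0.111108.
Hence σ₀² = 1/0.111108 ≈ 9.0.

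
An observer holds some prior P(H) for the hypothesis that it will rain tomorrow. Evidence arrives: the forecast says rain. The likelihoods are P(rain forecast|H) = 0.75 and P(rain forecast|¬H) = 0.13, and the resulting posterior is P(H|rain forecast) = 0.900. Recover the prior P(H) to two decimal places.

In odds form, posterior odds = prior odds × likelihood ratio, so prior odds = posterior odds ÷ LR.
Posterior odds = 0.900/(1−0.900) = 9.0000. LR = 0.75/0.13 = 5.7692.
Prior odds = 9.0000/5.7692 = 1.5600, so P(H) = 1.5600/(1+1.5600) ≈ 0.61.

P(H) = 0.61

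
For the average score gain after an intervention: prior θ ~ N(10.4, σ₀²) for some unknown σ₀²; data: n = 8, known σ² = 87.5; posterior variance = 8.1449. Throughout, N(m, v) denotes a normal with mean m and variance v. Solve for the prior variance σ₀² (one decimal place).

σ₀² = 31.9

For the Normal–Normal model with known σ², precisions add: τ_n = τ₀ + n/σ².
So 1/σ₀² = 1/8.1449 − 8/87.5 = 0.122776 − 0.091429 = 0.031347.
Hence σ₀² = 1/0.031347 ≈ 31.9.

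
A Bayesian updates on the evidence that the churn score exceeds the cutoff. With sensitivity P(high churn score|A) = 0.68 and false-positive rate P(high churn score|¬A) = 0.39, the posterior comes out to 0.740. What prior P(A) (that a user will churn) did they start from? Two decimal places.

Bayes' rule in odds form gives O(A|E) = O(A)·[P(E|A)/P(E|¬A)], hence O(A) = O(A|E)/LR.
Posterior odds = 0.740/(1−0.740) = 2.8462. LR = 0.68/0.39 = 1.7436.
Prior odds = 2.8462/1.7436 = 1.6324, so P(A) = 1.6324/(1+1.6324) ≈ 0.62.

P(A) = 0.62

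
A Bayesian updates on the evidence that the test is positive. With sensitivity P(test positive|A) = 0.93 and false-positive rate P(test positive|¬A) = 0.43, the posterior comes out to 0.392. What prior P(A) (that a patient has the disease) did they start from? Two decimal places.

P(A) = 0.23

Bayes' rule in odds form gives O(A|E) = O(A)·[P(E|A)/P(E|¬A)], hence O(A) = O(A|E)/LR.
Posterior odds = 0.392/(1−0.392) = 0.6447. LR = 0.93/0.43 = 2.1628.
Prior odds = 0.6447/2.1628 = 0.2981, so P(A) = 0.2981/(1+0.2981) ≈ 0.23.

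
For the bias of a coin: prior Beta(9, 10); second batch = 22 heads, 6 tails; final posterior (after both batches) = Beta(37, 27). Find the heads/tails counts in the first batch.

6 heads and 11 tails

Because Beta–binomial updating is additive in the counts, the combined data contributed (α_post−α_prior, β_post−β_prior) successes and failures.
Total across both batches: 37−9=28 heads, 27−10=17 tails.
Subtract the second batch: 28−22=6 heads and 17−6=11 tails.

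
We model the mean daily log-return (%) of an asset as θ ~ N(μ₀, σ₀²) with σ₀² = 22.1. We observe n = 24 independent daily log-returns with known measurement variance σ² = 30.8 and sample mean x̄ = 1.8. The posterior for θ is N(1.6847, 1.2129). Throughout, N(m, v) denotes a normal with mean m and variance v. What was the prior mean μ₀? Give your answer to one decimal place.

The posterior mean is a precision-weighted average: μ_n = (τ₀μ₀ + τ_data·x̄)/(τ₀+τ_data), with τ₀=1/σ₀² and τ_data=n/σ².
Here τ₀ = 1/22.1 = 0.045249 and τ_data = 24/30.8 = 0.779221, so τ_n = 0.824470.
Rearranging for μ₀: μ₀ = (μ_n·τ_n − τ_data·x̄)/τ₀ = (1.6847·0.824470 − 0.779221·1.8) / 0.045249 = -0.013613/0.045249 ≈ -0.3.

μ₀ = -0.3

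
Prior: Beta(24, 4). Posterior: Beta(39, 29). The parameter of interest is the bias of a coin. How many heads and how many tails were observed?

Beta is conjugate to the binomial likelihood: posterior = Beta(a+s, b+f).
So s = 39 − 24 = 15 and f = 29 − 4 = 25.

15 heads and 25 tails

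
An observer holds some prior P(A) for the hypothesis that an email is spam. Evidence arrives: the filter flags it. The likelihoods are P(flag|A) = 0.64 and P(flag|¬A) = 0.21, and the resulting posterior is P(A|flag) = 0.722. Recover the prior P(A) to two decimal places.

P(A) = 0.46

Bayes' rule in odds form gives O(A|E) = O(A)·[P(E|A)/P(E|¬A)], hence O(A) = O(A|E)/LR.
Posterior odds = 0.722/(1−0.722) = 2.5971. LR = 0.64/0.21 = 3.0476.
Prior odds = 2.5971/3.0476 = 0.8522, so P(A) = 0.8522/(1+0.8522) ≈ 0.46.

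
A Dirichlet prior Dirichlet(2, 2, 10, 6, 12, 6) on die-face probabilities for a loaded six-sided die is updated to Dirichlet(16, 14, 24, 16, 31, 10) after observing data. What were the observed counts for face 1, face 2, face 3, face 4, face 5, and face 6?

counts (14, 12, 14, 10, 19, 4)

For a Dirichlet(α) prior with multinomial counts c, the posterior is Dirichlet(α + c) componentwise.
Counts are posterior − prior componentwise: 16−2=14, 14−2=12, 24−10=14, 16−6=10, 31−12=19, 10−6=4.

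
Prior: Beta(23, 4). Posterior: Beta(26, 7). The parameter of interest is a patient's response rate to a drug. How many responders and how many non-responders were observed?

Beta is conjugate to the binomial likelihood: posterior = Beta(a+s, b+f).
Match parameters: s=26−23=3, f=7−4=3.

3 responders and 3 non-responders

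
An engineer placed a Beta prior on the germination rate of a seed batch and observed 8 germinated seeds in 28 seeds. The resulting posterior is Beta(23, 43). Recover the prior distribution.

Beta is conjugate to the binomial likelihood: posterior = Beta(a+s, b+f).
Subtract the data counts: 23−8=15, 43−20=23.

Beta(15, 23)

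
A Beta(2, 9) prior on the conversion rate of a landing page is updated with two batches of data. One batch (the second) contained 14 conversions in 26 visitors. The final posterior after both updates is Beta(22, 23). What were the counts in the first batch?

6 conversions and 2 bounces

Sequential conjugate updates are equivalent to a single update on the pooled data, so total successes = posterior α − prior α and total failures = posterior β − prior β.
Total across both batches: 22−2=20 conversions, 23−9=14 bounces.
Subtract the second batch: 20−14=6 conversions and 14−12=2 bounces.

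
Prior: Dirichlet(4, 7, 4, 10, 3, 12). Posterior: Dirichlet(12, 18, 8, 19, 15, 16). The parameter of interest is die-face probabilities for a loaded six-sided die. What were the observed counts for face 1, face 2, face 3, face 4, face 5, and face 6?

For a Dirichlet(α) prior with multinomial counts c, the posterior is Dirichlet(α + c) componentwise.
Counts are posterior − prior componentwise: 12−4=8, 18−7=11, 8−4=4, 19−10=9, 15−3=12, 16−12=4.

counts (8, 11, 4, 9, 12, 4)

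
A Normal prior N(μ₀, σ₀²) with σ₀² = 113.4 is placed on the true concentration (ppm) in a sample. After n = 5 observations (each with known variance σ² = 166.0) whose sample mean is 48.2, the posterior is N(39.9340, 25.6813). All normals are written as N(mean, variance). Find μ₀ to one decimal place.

μ₀ = 11.7

The posterior mean is a precision-weighted average: μ_n = (τ₀μ₀ + τ_data·x̄)/(τ₀+τ_data), with τ₀=1/σ₀² and τ_data=n/σ².
Here τ₀ = 1/113.4 = 0.008818 and τ_data = 5/166.0 = 0.030120, so τ_n = 0.038938.
Rearranging for μ₀: μ₀ = (μ_n·τ_n − τ_data·x̄)/τ₀ = (39.9340·0.038938 − 0.030120·48.2) / 0.008818 = 0.103166/0.008818 ≈ 11.7.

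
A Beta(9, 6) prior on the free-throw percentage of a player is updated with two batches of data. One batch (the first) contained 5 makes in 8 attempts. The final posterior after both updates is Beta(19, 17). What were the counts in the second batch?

Because Beta–binomial updating is additive in the counts, the combined data contributed (α_post−α_prior, β_post−β_prior) successes and failures.
Total across both batches: 19−9=10 makes, 17−6=11 misses.
Subtract the first batch: 10−5=5 makes and 11−3=8 misses.

5 makes and 8 misses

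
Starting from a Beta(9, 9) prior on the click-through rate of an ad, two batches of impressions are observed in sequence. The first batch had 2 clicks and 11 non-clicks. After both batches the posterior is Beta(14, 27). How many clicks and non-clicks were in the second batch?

Because Beta–binomial updating is additive in the counts, the combined data contributed (α_post−α_prior, β_post−β_prior) successes and failures.
Total across both batches: 14−9=5 clicks, 27−9=18 non-clicks.
Subtract the first batch: 5−2=3 clicks and 18−11=7 non-clicks.

3 clicks and 7 non-clicks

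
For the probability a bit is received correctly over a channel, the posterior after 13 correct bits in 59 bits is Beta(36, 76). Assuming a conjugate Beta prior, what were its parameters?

Under Beta–binomial conjugacy the posterior parameters are (α+s, β+f).
So α = 36 − 13 = 23 and β = 76 − 46 = 30.

Beta(23, 30)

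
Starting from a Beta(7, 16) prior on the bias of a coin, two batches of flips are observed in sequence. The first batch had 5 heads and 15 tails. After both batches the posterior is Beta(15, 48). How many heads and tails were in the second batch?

3 heads and 17 tails

Sequential conjugate updates are equivalent to a single update on the pooled data, so total successes = posterior α − prior α and total failures = posterior β − prior β.
Total across both batches: 15−7=8 heads, 48−16=32 tails.
Subtract the first batch: 8−5=3 heads and 32−15=17 tails.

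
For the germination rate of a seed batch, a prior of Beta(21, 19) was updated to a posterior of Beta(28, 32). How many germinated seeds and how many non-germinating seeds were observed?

7 germinated seeds and 13 non-germinating seeds

Under Beta–binomial conjugacy the posterior parameters are (α+s, β+f).
Match parameters: s=28−21=7, f=32−19=13.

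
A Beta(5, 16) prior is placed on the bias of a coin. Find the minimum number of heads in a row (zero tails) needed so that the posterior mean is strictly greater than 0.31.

After k heads and 0 tails the posterior is Beta(5+k, 16), with mean (5+k)/(5+16+k).
Set (5+k)/(21+k) > 0.31 and solve: k > (0.31·21 − 5)/(1 − 0.31) = 2.188.
The smallest integer exceeding 2.188 is 3.

k = 3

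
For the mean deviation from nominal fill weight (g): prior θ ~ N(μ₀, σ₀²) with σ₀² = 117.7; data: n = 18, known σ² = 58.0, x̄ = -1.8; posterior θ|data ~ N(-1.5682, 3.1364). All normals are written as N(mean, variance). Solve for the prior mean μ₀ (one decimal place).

μ₀ = 6.9

With known observation variance, the Normal–Normal posterior has precision τ_n = τ₀ + n/σ² and mean μ_n = (τ₀μ₀ + (n/σ²)x̄)/τ_n.
Here τ₀ = 1/117.7 = 0.008496 and τ_data = 18/58.0 = 0.310345, so τ_n = 0.318841.
Rearranging for μ₀: μ₀ = (μ_n·τ_n − τ_data·x̄)/τ₀ = (-1.5682·0.318841 − 0.310345·-1.8) / 0.008496 = 0.058615/0.008496 ≈ 6.9.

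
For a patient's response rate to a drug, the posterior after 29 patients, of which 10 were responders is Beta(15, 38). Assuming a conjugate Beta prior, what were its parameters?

Beta is conjugate to the binomial likelihood: posterior = Beta(α+s, β+f).
Subtract the data counts: 15−10=5, 38−19=19.

Beta(5, 19)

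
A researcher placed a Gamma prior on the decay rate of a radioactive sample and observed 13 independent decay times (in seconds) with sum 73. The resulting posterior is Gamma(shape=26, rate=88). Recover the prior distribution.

Gamma–exponential conjugacy: posterior shape = α + n, posterior rate = β + Σtᵢ.
So α = 26 − 13 = 13 and β = 88 − 73 = 15.

Gamma(shape=13, rate=15)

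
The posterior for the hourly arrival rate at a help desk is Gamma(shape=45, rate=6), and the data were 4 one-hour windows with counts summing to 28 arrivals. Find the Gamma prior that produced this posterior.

Gamma(shape=17, rate=2)

Gamma–Poisson conjugacy: posterior shape = α + Σxᵢ, posterior rate = β + n.
So α = 45 − 28 = 17 and β = 6 − 4 = 2.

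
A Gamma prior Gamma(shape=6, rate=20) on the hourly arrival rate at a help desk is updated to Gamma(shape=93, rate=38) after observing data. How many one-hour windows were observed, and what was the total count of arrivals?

Gamma–Poisson conjugacy: posterior shape = α + Σxᵢ, posterior rate = β + n.
Matching: Σxᵢ = 93 − 6 = 87 and n = 38 − 20 = 18.

n = 18 one-hour windows with total 87 arrivals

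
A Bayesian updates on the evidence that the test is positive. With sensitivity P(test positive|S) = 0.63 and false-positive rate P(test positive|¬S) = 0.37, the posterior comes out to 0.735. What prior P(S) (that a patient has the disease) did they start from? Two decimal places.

P(S) = 0.62

Bayes' rule in odds form gives O(S|E) = O(S)·[P(E|S)/P(E|¬S)], hence O(S) = O(S|E)/LR.
Posterior odds = 0.735/(1−0.735) = 2.7736. LR = 0.63/0.37 = 1.7027.
Prior odds = 2.7736/1.7027 = 1.6289, so P(S) = 1.6289/(1+1.6289) ≈ 0.62.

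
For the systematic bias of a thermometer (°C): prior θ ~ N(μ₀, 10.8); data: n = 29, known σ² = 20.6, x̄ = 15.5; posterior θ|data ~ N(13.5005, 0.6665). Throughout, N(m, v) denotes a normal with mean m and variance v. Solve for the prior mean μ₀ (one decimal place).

μ₀ = -16.9

The posterior mean is a precision-weighted average: μ_n = (τ₀μ₀ + τ_data·x̄)/(τ₀+τ_data), with τ₀=1/σ₀² and τ_data=n/σ².
Here τ₀ = 1/10.8 = 0.092593 and τ_data = 29/20.6 = 1.407767, so τ_n = 1.500360.
Rearranging for μ₀: μ₀ = (μ_n·τ_n − τ_data·x̄)/τ₀ = (13.5005·1.500360 − 1.407767·15.5) / 0.092593 = -1.564778/0.092593 ≈ -16.9.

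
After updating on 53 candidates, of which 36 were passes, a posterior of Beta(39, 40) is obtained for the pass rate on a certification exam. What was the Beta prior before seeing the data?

Under Beta–binomial conjugacy the posterior parameters are (α+s, β+f).
So α = 39 − 36 = 3 and β = 40 − 17 = 23.

Beta(3, 23)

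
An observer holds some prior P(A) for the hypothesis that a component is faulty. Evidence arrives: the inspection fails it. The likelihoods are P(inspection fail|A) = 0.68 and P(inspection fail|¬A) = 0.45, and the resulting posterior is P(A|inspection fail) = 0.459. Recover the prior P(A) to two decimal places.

P(A) = 0.36

Bayes' rule in odds form gives O(A|E) = O(A)·[P(E|A)/P(E|¬A)], hence O(A) = O(A|E)/LR.
Posterior odds = 0.459/(1−0.459) = 0.8484. LR = 0.68/0.45 = 1.5111.
Prior odds = 0.8484/1.5111 = 0.5614, so P(A) = 0.5614/(1+0.5614) ≈ 0.36.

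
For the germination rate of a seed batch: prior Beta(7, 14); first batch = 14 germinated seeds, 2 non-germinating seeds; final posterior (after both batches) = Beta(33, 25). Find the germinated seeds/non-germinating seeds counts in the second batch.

12 germinated seeds and 9 non-germinating seeds

Because Beta–binomial updating is additive in the counts, the combined data contributed (α_post−α_prior, β_post−β_prior) successes and failures.
Total across both batches: 33−7=26 germinated seeds, 25−14=11 non-germinating seeds.
Subtract the first batch: 26−14=12 germinated seeds and 11−2=9 non-germinating seeds.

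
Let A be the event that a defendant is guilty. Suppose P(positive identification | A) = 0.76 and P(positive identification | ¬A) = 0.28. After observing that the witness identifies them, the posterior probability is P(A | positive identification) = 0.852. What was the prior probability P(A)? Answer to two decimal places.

In odds form, posterior odds = prior odds × likelihood ratio, so prior odds = posterior odds ÷ LR.
Posterior odds = 0.852/(1−0.852) = 5.7568. LR = 0.76/0.28 = 2.7143.
Prior odds = 5.7568/2.7143 = 2.1209, so P(A) = 2.1209/(1+2.1209) ≈ 0.68.

P(A) = 0.68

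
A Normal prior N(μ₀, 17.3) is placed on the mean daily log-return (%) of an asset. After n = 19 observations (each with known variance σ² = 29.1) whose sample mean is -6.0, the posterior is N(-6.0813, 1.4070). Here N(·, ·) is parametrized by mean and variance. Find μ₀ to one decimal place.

With known observation variance, the Normal–Normal posterior has precision τ_n = τ₀ + n/σ² and mean μ_n = (τ₀μ₀ + (n/σ²)x̄)/τ_n.
Here τ₀ = 1/17.3 = 0.057803 and τ_data = 19/29.1 = 0.652921, so τ_n = 0.710724.
Rearranging for μ₀: μ₀ = (μ_n·τ_n − τ_data·x̄)/τ₀ = (-6.0813·0.710724 − 0.652921·-6.0) / 0.057803 = -0.404600/0.057803 ≈ -7.0.

μ₀ = -7.0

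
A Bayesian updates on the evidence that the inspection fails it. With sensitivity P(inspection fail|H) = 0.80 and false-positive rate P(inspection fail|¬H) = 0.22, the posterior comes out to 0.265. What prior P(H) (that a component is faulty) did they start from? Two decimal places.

P(H) = 0.09

In odds form, posterior odds = prior odds × likelihood ratio, so prior odds = posterior odds ÷ LR.
Posterior odds = 0.265/(1−0.265) = 0.3605. LR = 0.80/0.22 = 3.6364.
Prior odds = 0.3605/3.6364 = 0.0991, so P(H) = 0.0991/(1+0.0991) ≈ 0.09.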